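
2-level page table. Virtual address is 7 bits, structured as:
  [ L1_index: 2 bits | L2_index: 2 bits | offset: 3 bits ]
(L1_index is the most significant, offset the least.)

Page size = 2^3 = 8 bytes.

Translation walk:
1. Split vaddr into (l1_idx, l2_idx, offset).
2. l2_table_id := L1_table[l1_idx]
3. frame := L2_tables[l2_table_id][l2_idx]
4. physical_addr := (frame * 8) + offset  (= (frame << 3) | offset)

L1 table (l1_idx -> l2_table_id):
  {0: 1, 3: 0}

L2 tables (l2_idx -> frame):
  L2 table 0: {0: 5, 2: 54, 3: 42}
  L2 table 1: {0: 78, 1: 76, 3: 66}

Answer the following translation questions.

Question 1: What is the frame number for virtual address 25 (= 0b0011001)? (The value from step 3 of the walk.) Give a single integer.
Answer: 66

Derivation:
vaddr = 25: l1_idx=0, l2_idx=3
L1[0] = 1; L2[1][3] = 66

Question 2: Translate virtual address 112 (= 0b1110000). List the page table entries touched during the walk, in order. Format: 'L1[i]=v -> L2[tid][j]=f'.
Answer: L1[3]=0 -> L2[0][2]=54

Derivation:
vaddr = 112 = 0b1110000
Split: l1_idx=3, l2_idx=2, offset=0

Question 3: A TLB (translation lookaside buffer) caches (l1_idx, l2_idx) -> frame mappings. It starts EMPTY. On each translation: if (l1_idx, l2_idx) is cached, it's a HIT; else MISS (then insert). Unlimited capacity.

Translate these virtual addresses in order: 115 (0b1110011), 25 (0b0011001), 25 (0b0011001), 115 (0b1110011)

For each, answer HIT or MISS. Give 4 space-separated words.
Answer: MISS MISS HIT HIT

Derivation:
vaddr=115: (3,2) not in TLB -> MISS, insert
vaddr=25: (0,3) not in TLB -> MISS, insert
vaddr=25: (0,3) in TLB -> HIT
vaddr=115: (3,2) in TLB -> HIT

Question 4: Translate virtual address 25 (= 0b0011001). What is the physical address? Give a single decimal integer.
vaddr = 25 = 0b0011001
Split: l1_idx=0, l2_idx=3, offset=1
L1[0] = 1
L2[1][3] = 66
paddr = 66 * 8 + 1 = 529

Answer: 529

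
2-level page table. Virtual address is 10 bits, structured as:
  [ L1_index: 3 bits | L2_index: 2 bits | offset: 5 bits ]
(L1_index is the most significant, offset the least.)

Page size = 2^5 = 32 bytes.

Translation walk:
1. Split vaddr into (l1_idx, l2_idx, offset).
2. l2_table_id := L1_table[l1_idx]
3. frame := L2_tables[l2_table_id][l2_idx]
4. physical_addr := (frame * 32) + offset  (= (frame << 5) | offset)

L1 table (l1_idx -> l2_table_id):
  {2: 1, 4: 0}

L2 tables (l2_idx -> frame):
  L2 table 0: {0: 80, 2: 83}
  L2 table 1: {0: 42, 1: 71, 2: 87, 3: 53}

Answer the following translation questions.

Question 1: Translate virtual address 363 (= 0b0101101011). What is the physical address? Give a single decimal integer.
Answer: 1707

Derivation:
vaddr = 363 = 0b0101101011
Split: l1_idx=2, l2_idx=3, offset=11
L1[2] = 1
L2[1][3] = 53
paddr = 53 * 32 + 11 = 1707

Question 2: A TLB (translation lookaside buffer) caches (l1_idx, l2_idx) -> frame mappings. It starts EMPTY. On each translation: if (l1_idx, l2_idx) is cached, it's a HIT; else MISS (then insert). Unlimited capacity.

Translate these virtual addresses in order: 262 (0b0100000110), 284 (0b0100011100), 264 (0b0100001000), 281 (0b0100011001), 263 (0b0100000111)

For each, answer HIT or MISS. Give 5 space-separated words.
vaddr=262: (2,0) not in TLB -> MISS, insert
vaddr=284: (2,0) in TLB -> HIT
vaddr=264: (2,0) in TLB -> HIT
vaddr=281: (2,0) in TLB -> HIT
vaddr=263: (2,0) in TLB -> HIT

Answer: MISS HIT HIT HIT HIT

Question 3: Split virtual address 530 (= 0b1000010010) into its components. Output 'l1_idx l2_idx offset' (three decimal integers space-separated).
vaddr = 530 = 0b1000010010
  top 3 bits -> l1_idx = 4
  next 2 bits -> l2_idx = 0
  bottom 5 bits -> offset = 18

Answer: 4 0 18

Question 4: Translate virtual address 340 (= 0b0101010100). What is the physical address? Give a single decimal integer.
vaddr = 340 = 0b0101010100
Split: l1_idx=2, l2_idx=2, offset=20
L1[2] = 1
L2[1][2] = 87
paddr = 87 * 32 + 20 = 2804

Answer: 2804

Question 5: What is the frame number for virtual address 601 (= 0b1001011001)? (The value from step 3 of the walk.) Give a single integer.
vaddr = 601: l1_idx=4, l2_idx=2
L1[4] = 0; L2[0][2] = 83

Answer: 83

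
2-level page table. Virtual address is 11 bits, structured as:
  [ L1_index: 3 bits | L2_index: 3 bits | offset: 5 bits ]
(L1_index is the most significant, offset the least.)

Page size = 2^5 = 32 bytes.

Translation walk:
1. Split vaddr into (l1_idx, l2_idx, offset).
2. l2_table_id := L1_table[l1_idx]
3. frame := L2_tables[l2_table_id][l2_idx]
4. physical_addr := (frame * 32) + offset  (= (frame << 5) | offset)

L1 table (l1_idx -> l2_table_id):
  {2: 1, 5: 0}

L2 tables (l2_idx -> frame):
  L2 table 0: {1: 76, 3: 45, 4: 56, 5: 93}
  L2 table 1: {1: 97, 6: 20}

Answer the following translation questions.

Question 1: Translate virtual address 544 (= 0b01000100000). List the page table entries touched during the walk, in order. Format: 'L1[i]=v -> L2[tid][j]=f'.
Answer: L1[2]=1 -> L2[1][1]=97

Derivation:
vaddr = 544 = 0b01000100000
Split: l1_idx=2, l2_idx=1, offset=0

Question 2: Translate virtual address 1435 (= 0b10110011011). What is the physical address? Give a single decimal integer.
Answer: 1819

Derivation:
vaddr = 1435 = 0b10110011011
Split: l1_idx=5, l2_idx=4, offset=27
L1[5] = 0
L2[0][4] = 56
paddr = 56 * 32 + 27 = 1819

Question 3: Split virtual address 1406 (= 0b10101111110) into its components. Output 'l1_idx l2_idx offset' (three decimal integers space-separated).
Answer: 5 3 30

Derivation:
vaddr = 1406 = 0b10101111110
  top 3 bits -> l1_idx = 5
  next 3 bits -> l2_idx = 3
  bottom 5 bits -> offset = 30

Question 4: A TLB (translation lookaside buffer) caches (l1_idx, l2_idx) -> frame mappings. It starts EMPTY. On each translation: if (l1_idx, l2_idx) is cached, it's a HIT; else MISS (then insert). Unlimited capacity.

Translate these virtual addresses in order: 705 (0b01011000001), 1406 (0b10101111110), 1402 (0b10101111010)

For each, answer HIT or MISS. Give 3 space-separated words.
vaddr=705: (2,6) not in TLB -> MISS, insert
vaddr=1406: (5,3) not in TLB -> MISS, insert
vaddr=1402: (5,3) in TLB -> HIT

Answer: MISS MISS HIT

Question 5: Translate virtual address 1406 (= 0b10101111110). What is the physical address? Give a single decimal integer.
vaddr = 1406 = 0b10101111110
Split: l1_idx=5, l2_idx=3, offset=30
L1[5] = 0
L2[0][3] = 45
paddr = 45 * 32 + 30 = 1470

Answer: 1470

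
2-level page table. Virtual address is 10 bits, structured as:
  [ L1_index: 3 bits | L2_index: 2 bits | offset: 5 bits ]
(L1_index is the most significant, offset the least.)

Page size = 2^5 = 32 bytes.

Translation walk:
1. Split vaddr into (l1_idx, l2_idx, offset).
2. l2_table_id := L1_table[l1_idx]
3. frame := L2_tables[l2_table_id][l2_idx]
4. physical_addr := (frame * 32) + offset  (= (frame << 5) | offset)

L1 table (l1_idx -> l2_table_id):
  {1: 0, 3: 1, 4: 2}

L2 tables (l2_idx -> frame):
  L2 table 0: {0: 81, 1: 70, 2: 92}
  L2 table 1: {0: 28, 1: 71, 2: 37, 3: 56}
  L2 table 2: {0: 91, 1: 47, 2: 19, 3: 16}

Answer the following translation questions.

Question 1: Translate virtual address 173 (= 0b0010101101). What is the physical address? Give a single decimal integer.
Answer: 2253

Derivation:
vaddr = 173 = 0b0010101101
Split: l1_idx=1, l2_idx=1, offset=13
L1[1] = 0
L2[0][1] = 70
paddr = 70 * 32 + 13 = 2253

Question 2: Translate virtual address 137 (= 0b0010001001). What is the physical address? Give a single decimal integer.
vaddr = 137 = 0b0010001001
Split: l1_idx=1, l2_idx=0, offset=9
L1[1] = 0
L2[0][0] = 81
paddr = 81 * 32 + 9 = 2601

Answer: 2601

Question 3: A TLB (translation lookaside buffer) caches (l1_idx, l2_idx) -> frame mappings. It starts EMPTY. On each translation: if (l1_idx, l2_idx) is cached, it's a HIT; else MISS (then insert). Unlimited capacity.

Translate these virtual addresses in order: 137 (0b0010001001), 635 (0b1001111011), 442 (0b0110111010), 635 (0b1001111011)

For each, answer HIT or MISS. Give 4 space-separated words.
vaddr=137: (1,0) not in TLB -> MISS, insert
vaddr=635: (4,3) not in TLB -> MISS, insert
vaddr=442: (3,1) not in TLB -> MISS, insert
vaddr=635: (4,3) in TLB -> HIT

Answer: MISS MISS MISS HIT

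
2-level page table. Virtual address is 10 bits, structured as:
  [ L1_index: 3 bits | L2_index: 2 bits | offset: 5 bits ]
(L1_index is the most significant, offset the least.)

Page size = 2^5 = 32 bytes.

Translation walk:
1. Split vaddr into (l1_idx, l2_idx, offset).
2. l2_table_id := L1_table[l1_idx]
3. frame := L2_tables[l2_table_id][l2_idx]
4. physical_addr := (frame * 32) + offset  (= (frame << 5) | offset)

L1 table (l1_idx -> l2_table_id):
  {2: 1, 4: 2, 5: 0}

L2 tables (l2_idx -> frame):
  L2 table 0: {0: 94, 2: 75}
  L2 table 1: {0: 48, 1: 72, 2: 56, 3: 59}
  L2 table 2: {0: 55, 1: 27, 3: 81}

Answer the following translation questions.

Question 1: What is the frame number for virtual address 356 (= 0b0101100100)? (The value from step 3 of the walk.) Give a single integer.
Answer: 59

Derivation:
vaddr = 356: l1_idx=2, l2_idx=3
L1[2] = 1; L2[1][3] = 59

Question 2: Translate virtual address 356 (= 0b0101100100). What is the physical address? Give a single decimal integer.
Answer: 1892

Derivation:
vaddr = 356 = 0b0101100100
Split: l1_idx=2, l2_idx=3, offset=4
L1[2] = 1
L2[1][3] = 59
paddr = 59 * 32 + 4 = 1892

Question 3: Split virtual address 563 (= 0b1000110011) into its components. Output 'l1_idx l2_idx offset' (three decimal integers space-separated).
vaddr = 563 = 0b1000110011
  top 3 bits -> l1_idx = 4
  next 2 bits -> l2_idx = 1
  bottom 5 bits -> offset = 19

Answer: 4 1 19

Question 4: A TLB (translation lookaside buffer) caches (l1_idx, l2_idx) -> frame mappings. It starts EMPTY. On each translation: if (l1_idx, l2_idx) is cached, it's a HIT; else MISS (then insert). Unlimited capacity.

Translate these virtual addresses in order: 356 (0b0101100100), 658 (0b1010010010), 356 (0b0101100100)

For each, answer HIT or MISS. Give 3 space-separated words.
vaddr=356: (2,3) not in TLB -> MISS, insert
vaddr=658: (5,0) not in TLB -> MISS, insert
vaddr=356: (2,3) in TLB -> HIT

Answer: MISS MISS HIT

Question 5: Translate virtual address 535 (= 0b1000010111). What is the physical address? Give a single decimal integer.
Answer: 1783

Derivation:
vaddr = 535 = 0b1000010111
Split: l1_idx=4, l2_idx=0, offset=23
L1[4] = 2
L2[2][0] = 55
paddr = 55 * 32 + 23 = 1783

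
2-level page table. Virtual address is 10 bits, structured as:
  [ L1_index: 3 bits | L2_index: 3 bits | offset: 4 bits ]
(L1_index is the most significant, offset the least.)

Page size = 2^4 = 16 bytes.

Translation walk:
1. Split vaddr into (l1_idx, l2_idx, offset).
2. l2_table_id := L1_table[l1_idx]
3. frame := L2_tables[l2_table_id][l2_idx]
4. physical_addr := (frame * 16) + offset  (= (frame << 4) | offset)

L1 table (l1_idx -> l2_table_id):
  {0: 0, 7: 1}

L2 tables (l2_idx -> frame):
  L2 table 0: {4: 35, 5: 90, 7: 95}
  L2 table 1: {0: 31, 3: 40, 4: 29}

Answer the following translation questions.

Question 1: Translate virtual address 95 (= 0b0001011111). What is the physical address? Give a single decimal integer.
Answer: 1455

Derivation:
vaddr = 95 = 0b0001011111
Split: l1_idx=0, l2_idx=5, offset=15
L1[0] = 0
L2[0][5] = 90
paddr = 90 * 16 + 15 = 1455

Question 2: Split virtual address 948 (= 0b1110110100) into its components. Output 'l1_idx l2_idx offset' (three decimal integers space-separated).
vaddr = 948 = 0b1110110100
  top 3 bits -> l1_idx = 7
  next 3 bits -> l2_idx = 3
  bottom 4 bits -> offset = 4

Answer: 7 3 4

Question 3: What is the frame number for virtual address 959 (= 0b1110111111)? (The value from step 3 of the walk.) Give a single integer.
vaddr = 959: l1_idx=7, l2_idx=3
L1[7] = 1; L2[1][3] = 40

Answer: 40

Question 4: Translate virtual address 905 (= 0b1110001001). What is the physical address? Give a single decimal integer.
vaddr = 905 = 0b1110001001
Split: l1_idx=7, l2_idx=0, offset=9
L1[7] = 1
L2[1][0] = 31
paddr = 31 * 16 + 9 = 505

Answer: 505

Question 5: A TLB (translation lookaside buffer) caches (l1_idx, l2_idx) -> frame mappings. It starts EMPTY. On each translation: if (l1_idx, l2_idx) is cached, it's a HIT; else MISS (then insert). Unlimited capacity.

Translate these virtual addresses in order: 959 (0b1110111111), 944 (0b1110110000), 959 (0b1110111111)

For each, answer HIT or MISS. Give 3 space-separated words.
vaddr=959: (7,3) not in TLB -> MISS, insert
vaddr=944: (7,3) in TLB -> HIT
vaddr=959: (7,3) in TLB -> HIT

Answer: MISS HIT HIT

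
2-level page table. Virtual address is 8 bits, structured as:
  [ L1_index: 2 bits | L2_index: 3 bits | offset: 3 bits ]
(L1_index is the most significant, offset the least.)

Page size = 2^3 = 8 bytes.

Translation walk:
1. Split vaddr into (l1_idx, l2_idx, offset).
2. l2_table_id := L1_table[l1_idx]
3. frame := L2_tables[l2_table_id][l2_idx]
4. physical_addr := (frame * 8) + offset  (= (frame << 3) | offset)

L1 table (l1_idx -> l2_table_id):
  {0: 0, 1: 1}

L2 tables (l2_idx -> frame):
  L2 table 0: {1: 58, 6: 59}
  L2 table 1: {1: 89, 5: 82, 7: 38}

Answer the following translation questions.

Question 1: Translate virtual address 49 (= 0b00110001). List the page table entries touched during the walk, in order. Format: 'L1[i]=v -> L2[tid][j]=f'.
vaddr = 49 = 0b00110001
Split: l1_idx=0, l2_idx=6, offset=1

Answer: L1[0]=0 -> L2[0][6]=59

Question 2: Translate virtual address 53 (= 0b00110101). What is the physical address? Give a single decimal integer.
Answer: 477

Derivation:
vaddr = 53 = 0b00110101
Split: l1_idx=0, l2_idx=6, offset=5
L1[0] = 0
L2[0][6] = 59
paddr = 59 * 8 + 5 = 477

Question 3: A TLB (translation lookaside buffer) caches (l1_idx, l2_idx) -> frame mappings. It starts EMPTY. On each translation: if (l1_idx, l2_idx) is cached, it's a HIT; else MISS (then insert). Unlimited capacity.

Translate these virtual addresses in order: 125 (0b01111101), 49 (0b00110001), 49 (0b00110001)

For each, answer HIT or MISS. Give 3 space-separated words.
Answer: MISS MISS HIT

Derivation:
vaddr=125: (1,7) not in TLB -> MISS, insert
vaddr=49: (0,6) not in TLB -> MISS, insert
vaddr=49: (0,6) in TLB -> HIT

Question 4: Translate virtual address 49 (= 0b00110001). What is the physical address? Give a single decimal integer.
vaddr = 49 = 0b00110001
Split: l1_idx=0, l2_idx=6, offset=1
L1[0] = 0
L2[0][6] = 59
paddr = 59 * 8 + 1 = 473

Answer: 473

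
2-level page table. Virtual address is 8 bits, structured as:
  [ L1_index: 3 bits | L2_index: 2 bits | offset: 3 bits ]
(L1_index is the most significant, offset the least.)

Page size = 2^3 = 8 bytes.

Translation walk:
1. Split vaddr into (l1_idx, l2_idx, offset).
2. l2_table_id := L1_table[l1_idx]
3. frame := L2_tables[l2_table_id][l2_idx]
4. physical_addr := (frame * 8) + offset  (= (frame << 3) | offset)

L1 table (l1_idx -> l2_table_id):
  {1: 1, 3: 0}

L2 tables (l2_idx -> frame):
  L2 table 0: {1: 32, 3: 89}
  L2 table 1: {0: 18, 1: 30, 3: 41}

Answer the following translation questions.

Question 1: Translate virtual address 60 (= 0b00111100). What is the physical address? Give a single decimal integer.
vaddr = 60 = 0b00111100
Split: l1_idx=1, l2_idx=3, offset=4
L1[1] = 1
L2[1][3] = 41
paddr = 41 * 8 + 4 = 332

Answer: 332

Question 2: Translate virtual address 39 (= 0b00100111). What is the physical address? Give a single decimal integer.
vaddr = 39 = 0b00100111
Split: l1_idx=1, l2_idx=0, offset=7
L1[1] = 1
L2[1][0] = 18
paddr = 18 * 8 + 7 = 151

Answer: 151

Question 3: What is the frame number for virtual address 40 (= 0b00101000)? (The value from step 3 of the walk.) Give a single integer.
vaddr = 40: l1_idx=1, l2_idx=1
L1[1] = 1; L2[1][1] = 30

Answer: 30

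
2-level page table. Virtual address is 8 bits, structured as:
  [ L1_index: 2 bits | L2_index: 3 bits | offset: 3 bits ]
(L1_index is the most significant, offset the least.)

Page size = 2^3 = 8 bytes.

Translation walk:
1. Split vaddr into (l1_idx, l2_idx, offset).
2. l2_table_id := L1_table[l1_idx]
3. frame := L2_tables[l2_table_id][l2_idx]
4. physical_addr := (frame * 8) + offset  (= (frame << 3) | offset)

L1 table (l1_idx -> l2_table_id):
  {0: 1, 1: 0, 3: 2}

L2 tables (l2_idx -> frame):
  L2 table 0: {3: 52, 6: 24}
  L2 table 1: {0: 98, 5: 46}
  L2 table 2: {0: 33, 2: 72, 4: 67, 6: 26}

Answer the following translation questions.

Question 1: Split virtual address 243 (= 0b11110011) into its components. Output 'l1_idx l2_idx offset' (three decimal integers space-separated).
vaddr = 243 = 0b11110011
  top 2 bits -> l1_idx = 3
  next 3 bits -> l2_idx = 6
  bottom 3 bits -> offset = 3

Answer: 3 6 3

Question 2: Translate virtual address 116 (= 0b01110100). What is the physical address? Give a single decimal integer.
vaddr = 116 = 0b01110100
Split: l1_idx=1, l2_idx=6, offset=4
L1[1] = 0
L2[0][6] = 24
paddr = 24 * 8 + 4 = 196

Answer: 196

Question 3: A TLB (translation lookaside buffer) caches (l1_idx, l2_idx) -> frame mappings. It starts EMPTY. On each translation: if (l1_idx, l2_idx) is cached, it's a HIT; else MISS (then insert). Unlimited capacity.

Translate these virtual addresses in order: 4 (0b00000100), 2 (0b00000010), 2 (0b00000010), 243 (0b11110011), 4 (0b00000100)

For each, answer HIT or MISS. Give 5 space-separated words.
Answer: MISS HIT HIT MISS HIT

Derivation:
vaddr=4: (0,0) not in TLB -> MISS, insert
vaddr=2: (0,0) in TLB -> HIT
vaddr=2: (0,0) in TLB -> HIT
vaddr=243: (3,6) not in TLB -> MISS, insert
vaddr=4: (0,0) in TLB -> HIT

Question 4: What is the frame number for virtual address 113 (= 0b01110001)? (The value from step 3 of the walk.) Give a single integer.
Answer: 24

Derivation:
vaddr = 113: l1_idx=1, l2_idx=6
L1[1] = 0; L2[0][6] = 24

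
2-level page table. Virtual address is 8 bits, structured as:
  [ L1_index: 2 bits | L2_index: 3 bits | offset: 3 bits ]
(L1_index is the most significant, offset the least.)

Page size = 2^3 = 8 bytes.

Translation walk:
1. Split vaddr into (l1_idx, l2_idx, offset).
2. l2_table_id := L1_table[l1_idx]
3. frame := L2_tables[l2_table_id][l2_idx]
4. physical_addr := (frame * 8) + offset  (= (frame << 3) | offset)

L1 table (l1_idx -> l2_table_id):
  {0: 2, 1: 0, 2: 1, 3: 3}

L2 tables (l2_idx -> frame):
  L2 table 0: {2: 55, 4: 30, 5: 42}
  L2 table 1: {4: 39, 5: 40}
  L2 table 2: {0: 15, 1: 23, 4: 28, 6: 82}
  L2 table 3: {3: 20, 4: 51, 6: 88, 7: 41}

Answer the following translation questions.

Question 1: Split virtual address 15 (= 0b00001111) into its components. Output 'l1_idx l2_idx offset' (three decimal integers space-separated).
vaddr = 15 = 0b00001111
  top 2 bits -> l1_idx = 0
  next 3 bits -> l2_idx = 1
  bottom 3 bits -> offset = 7

Answer: 0 1 7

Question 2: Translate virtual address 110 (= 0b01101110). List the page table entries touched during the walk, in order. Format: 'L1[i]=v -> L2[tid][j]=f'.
vaddr = 110 = 0b01101110
Split: l1_idx=1, l2_idx=5, offset=6

Answer: L1[1]=0 -> L2[0][5]=42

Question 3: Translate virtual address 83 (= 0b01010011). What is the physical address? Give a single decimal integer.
Answer: 443

Derivation:
vaddr = 83 = 0b01010011
Split: l1_idx=1, l2_idx=2, offset=3
L1[1] = 0
L2[0][2] = 55
paddr = 55 * 8 + 3 = 443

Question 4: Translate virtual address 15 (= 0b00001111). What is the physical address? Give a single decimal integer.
Answer: 191

Derivation:
vaddr = 15 = 0b00001111
Split: l1_idx=0, l2_idx=1, offset=7
L1[0] = 2
L2[2][1] = 23
paddr = 23 * 8 + 7 = 191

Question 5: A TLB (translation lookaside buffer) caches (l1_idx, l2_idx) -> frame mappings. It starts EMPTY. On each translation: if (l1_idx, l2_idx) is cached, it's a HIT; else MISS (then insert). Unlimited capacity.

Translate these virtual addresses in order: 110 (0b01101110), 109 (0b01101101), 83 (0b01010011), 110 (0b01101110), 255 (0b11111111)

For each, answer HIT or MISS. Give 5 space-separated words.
Answer: MISS HIT MISS HIT MISS

Derivation:
vaddr=110: (1,5) not in TLB -> MISS, insert
vaddr=109: (1,5) in TLB -> HIT
vaddr=83: (1,2) not in TLB -> MISS, insert
vaddr=110: (1,5) in TLB -> HIT
vaddr=255: (3,7) not in TLB -> MISS, insert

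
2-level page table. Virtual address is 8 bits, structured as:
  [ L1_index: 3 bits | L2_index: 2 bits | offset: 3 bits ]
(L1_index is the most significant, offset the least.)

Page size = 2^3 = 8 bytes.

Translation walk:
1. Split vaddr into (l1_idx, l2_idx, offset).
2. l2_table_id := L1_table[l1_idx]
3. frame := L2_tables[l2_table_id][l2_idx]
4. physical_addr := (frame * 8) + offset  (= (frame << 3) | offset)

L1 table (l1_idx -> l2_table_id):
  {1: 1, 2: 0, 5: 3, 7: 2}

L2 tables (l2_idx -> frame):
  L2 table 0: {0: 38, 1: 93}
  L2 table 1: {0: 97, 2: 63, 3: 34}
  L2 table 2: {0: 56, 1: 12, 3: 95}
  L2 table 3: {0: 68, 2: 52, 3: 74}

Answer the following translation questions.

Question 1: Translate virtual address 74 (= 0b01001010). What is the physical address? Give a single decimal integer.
Answer: 746

Derivation:
vaddr = 74 = 0b01001010
Split: l1_idx=2, l2_idx=1, offset=2
L1[2] = 0
L2[0][1] = 93
paddr = 93 * 8 + 2 = 746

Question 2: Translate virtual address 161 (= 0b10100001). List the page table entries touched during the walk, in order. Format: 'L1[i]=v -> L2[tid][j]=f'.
Answer: L1[5]=3 -> L2[3][0]=68

Derivation:
vaddr = 161 = 0b10100001
Split: l1_idx=5, l2_idx=0, offset=1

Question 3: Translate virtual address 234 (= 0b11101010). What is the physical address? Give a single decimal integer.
Answer: 98

Derivation:
vaddr = 234 = 0b11101010
Split: l1_idx=7, l2_idx=1, offset=2
L1[7] = 2
L2[2][1] = 12
paddr = 12 * 8 + 2 = 98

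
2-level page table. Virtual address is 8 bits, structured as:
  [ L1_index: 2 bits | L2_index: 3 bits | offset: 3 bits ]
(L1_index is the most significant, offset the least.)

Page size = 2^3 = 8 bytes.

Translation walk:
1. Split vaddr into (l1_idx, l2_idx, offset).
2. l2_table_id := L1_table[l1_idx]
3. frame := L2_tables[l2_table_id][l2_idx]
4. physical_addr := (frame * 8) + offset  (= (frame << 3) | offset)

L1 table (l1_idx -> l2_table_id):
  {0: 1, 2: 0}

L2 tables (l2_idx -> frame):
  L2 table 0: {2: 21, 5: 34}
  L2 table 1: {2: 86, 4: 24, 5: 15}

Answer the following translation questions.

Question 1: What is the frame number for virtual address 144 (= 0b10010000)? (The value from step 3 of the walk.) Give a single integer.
Answer: 21

Derivation:
vaddr = 144: l1_idx=2, l2_idx=2
L1[2] = 0; L2[0][2] = 21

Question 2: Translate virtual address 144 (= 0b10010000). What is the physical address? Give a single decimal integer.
vaddr = 144 = 0b10010000
Split: l1_idx=2, l2_idx=2, offset=0
L1[2] = 0
L2[0][2] = 21
paddr = 21 * 8 + 0 = 168

Answer: 168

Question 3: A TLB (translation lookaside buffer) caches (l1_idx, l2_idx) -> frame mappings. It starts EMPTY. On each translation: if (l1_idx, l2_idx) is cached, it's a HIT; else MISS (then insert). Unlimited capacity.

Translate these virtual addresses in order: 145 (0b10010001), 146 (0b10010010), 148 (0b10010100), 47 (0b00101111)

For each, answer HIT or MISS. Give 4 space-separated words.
vaddr=145: (2,2) not in TLB -> MISS, insert
vaddr=146: (2,2) in TLB -> HIT
vaddr=148: (2,2) in TLB -> HIT
vaddr=47: (0,5) not in TLB -> MISS, insert

Answer: MISS HIT HIT MISS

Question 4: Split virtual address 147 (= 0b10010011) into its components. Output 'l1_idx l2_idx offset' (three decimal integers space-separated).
vaddr = 147 = 0b10010011
  top 2 bits -> l1_idx = 2
  next 3 bits -> l2_idx = 2
  bottom 3 bits -> offset = 3

Answer: 2 2 3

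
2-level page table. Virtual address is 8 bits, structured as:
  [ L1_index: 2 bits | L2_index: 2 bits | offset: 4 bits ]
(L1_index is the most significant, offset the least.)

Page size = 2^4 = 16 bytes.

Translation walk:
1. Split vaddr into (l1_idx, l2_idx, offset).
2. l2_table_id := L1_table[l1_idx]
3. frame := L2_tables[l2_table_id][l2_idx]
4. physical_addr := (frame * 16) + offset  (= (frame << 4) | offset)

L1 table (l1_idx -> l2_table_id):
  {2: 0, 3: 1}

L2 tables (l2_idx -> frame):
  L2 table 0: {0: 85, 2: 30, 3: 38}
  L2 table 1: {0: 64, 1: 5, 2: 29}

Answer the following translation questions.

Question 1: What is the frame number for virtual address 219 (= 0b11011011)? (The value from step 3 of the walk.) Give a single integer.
Answer: 5

Derivation:
vaddr = 219: l1_idx=3, l2_idx=1
L1[3] = 1; L2[1][1] = 5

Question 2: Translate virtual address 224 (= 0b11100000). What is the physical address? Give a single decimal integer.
vaddr = 224 = 0b11100000
Split: l1_idx=3, l2_idx=2, offset=0
L1[3] = 1
L2[1][2] = 29
paddr = 29 * 16 + 0 = 464

Answer: 464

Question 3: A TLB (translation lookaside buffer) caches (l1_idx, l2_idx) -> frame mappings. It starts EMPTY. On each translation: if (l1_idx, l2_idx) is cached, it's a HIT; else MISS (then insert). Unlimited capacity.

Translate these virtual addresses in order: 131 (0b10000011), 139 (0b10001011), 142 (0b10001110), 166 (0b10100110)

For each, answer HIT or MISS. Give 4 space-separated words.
Answer: MISS HIT HIT MISS

Derivation:
vaddr=131: (2,0) not in TLB -> MISS, insert
vaddr=139: (2,0) in TLB -> HIT
vaddr=142: (2,0) in TLB -> HIT
vaddr=166: (2,2) not in TLB -> MISS, insert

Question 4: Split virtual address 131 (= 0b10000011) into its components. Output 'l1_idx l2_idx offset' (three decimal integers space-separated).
vaddr = 131 = 0b10000011
  top 2 bits -> l1_idx = 2
  next 2 bits -> l2_idx = 0
  bottom 4 bits -> offset = 3

Answer: 2 0 3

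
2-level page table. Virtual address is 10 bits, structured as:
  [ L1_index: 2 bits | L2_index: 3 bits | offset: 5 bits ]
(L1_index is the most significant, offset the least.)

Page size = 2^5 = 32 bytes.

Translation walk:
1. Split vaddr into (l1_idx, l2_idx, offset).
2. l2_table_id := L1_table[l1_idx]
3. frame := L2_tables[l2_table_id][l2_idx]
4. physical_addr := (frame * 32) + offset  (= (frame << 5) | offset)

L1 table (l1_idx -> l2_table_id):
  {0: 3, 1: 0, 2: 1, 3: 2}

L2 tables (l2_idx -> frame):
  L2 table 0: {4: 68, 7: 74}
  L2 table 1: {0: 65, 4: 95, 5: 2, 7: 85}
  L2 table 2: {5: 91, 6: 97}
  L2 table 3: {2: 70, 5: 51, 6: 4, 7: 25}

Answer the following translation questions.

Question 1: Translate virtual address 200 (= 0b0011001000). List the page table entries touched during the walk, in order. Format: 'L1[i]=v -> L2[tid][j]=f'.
vaddr = 200 = 0b0011001000
Split: l1_idx=0, l2_idx=6, offset=8

Answer: L1[0]=3 -> L2[3][6]=4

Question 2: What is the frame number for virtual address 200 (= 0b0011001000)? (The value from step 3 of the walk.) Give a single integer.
Answer: 4

Derivation:
vaddr = 200: l1_idx=0, l2_idx=6
L1[0] = 3; L2[3][6] = 4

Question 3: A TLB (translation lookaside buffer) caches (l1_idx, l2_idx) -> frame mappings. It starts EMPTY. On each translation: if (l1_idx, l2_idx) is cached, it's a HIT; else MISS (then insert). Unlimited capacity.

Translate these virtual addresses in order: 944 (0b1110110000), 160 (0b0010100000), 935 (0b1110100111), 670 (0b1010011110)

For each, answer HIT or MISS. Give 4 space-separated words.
vaddr=944: (3,5) not in TLB -> MISS, insert
vaddr=160: (0,5) not in TLB -> MISS, insert
vaddr=935: (3,5) in TLB -> HIT
vaddr=670: (2,4) not in TLB -> MISS, insert

Answer: MISS MISS HIT MISS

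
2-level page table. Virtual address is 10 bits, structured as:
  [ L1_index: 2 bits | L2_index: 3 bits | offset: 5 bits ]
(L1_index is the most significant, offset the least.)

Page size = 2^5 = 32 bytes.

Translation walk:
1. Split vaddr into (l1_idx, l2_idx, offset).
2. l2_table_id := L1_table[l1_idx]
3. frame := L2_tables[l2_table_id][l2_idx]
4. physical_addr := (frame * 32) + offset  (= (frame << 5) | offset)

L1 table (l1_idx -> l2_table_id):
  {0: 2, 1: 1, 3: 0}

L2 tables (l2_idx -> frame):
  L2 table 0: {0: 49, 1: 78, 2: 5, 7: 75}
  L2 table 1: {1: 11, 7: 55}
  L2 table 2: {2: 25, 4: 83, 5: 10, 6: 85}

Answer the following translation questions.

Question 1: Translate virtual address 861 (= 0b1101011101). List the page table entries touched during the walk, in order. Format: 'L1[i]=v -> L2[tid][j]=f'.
Answer: L1[3]=0 -> L2[0][2]=5

Derivation:
vaddr = 861 = 0b1101011101
Split: l1_idx=3, l2_idx=2, offset=29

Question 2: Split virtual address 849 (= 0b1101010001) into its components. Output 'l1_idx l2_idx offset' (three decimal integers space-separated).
Answer: 3 2 17

Derivation:
vaddr = 849 = 0b1101010001
  top 2 bits -> l1_idx = 3
  next 3 bits -> l2_idx = 2
  bottom 5 bits -> offset = 17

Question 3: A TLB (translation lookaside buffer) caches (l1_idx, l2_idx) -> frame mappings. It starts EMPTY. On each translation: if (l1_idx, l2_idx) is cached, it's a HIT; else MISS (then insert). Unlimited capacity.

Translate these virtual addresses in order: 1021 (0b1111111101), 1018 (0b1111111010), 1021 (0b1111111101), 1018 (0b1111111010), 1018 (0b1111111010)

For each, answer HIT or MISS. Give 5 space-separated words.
vaddr=1021: (3,7) not in TLB -> MISS, insert
vaddr=1018: (3,7) in TLB -> HIT
vaddr=1021: (3,7) in TLB -> HIT
vaddr=1018: (3,7) in TLB -> HIT
vaddr=1018: (3,7) in TLB -> HIT

Answer: MISS HIT HIT HIT HIT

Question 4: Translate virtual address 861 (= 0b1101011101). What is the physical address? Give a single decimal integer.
Answer: 189

Derivation:
vaddr = 861 = 0b1101011101
Split: l1_idx=3, l2_idx=2, offset=29
L1[3] = 0
L2[0][2] = 5
paddr = 5 * 32 + 29 = 189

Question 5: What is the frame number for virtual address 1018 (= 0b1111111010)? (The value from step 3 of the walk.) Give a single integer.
vaddr = 1018: l1_idx=3, l2_idx=7
L1[3] = 0; L2[0][7] = 75

Answer: 75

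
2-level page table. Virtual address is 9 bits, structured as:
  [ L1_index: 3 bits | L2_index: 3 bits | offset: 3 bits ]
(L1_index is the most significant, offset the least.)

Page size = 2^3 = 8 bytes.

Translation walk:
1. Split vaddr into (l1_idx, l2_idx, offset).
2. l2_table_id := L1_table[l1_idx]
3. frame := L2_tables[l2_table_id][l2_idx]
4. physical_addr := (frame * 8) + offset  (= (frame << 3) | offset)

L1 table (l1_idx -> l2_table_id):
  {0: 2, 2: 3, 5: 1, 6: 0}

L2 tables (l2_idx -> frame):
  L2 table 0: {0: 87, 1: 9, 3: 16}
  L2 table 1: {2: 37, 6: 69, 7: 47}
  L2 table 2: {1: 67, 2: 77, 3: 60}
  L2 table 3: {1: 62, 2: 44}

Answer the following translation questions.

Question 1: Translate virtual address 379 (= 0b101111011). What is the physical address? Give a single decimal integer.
vaddr = 379 = 0b101111011
Split: l1_idx=5, l2_idx=7, offset=3
L1[5] = 1
L2[1][7] = 47
paddr = 47 * 8 + 3 = 379

Answer: 379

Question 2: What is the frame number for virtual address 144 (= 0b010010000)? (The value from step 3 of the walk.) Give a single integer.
Answer: 44

Derivation:
vaddr = 144: l1_idx=2, l2_idx=2
L1[2] = 3; L2[3][2] = 44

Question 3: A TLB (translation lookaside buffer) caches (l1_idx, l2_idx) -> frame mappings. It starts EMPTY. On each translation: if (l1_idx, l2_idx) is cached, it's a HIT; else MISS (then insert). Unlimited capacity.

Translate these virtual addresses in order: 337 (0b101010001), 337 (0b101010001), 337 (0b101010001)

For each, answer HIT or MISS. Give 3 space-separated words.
Answer: MISS HIT HIT

Derivation:
vaddr=337: (5,2) not in TLB -> MISS, insert
vaddr=337: (5,2) in TLB -> HIT
vaddr=337: (5,2) in TLB -> HIT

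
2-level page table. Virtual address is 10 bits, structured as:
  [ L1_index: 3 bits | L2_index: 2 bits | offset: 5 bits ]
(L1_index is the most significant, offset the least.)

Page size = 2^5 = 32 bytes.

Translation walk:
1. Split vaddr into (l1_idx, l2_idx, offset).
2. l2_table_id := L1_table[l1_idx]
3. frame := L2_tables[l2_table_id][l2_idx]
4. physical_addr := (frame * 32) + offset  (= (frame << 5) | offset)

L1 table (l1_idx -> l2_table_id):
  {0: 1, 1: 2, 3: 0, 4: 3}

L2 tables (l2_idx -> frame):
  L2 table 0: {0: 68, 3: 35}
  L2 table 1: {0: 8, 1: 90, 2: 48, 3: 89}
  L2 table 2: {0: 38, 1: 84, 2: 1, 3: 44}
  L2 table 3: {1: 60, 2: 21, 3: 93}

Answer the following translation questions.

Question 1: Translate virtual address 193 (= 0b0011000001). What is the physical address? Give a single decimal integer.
Answer: 33

Derivation:
vaddr = 193 = 0b0011000001
Split: l1_idx=1, l2_idx=2, offset=1
L1[1] = 2
L2[2][2] = 1
paddr = 1 * 32 + 1 = 33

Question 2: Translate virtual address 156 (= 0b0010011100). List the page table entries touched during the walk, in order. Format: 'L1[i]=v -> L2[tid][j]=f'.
Answer: L1[1]=2 -> L2[2][0]=38

Derivation:
vaddr = 156 = 0b0010011100
Split: l1_idx=1, l2_idx=0, offset=28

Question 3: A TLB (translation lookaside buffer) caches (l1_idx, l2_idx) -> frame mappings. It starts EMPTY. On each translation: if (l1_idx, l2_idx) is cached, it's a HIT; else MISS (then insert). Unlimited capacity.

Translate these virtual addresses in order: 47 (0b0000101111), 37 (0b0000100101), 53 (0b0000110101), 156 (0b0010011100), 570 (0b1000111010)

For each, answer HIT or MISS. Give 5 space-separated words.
vaddr=47: (0,1) not in TLB -> MISS, insert
vaddr=37: (0,1) in TLB -> HIT
vaddr=53: (0,1) in TLB -> HIT
vaddr=156: (1,0) not in TLB -> MISS, insert
vaddr=570: (4,1) not in TLB -> MISS, insert

Answer: MISS HIT HIT MISS MISS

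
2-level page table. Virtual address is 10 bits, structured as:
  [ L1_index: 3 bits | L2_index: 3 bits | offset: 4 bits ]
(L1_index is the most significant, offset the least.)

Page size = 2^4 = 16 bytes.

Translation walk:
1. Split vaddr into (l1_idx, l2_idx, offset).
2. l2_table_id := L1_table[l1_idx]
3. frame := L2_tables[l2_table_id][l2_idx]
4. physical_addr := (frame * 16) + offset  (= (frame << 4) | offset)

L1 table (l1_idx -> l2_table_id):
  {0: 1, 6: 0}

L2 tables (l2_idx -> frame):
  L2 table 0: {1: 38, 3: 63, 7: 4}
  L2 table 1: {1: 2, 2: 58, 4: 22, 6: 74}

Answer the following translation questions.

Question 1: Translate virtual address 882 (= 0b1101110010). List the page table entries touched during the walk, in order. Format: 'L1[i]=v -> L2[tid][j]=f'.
Answer: L1[6]=0 -> L2[0][7]=4

Derivation:
vaddr = 882 = 0b1101110010
Split: l1_idx=6, l2_idx=7, offset=2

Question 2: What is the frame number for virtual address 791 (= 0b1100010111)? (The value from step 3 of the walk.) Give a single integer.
vaddr = 791: l1_idx=6, l2_idx=1
L1[6] = 0; L2[0][1] = 38

Answer: 38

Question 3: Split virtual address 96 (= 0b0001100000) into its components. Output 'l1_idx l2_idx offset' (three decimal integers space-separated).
Answer: 0 6 0

Derivation:
vaddr = 96 = 0b0001100000
  top 3 bits -> l1_idx = 0
  next 3 bits -> l2_idx = 6
  bottom 4 bits -> offset = 0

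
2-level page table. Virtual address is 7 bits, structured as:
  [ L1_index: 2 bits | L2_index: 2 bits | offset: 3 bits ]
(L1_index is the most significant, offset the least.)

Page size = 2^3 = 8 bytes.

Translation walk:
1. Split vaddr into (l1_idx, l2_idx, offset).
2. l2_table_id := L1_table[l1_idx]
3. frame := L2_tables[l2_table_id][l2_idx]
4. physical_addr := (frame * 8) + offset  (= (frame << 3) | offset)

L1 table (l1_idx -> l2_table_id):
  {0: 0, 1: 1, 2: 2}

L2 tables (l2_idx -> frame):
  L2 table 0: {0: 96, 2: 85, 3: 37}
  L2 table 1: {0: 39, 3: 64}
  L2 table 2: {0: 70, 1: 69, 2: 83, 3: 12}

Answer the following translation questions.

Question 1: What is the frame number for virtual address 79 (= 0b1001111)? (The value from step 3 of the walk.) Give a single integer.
Answer: 69

Derivation:
vaddr = 79: l1_idx=2, l2_idx=1
L1[2] = 2; L2[2][1] = 69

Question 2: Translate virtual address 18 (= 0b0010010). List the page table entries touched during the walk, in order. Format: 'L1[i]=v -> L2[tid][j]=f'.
vaddr = 18 = 0b0010010
Split: l1_idx=0, l2_idx=2, offset=2

Answer: L1[0]=0 -> L2[0][2]=85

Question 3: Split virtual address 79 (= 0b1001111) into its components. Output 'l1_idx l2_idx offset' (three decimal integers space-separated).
vaddr = 79 = 0b1001111
  top 2 bits -> l1_idx = 2
  next 2 bits -> l2_idx = 1
  bottom 3 bits -> offset = 7

Answer: 2 1 7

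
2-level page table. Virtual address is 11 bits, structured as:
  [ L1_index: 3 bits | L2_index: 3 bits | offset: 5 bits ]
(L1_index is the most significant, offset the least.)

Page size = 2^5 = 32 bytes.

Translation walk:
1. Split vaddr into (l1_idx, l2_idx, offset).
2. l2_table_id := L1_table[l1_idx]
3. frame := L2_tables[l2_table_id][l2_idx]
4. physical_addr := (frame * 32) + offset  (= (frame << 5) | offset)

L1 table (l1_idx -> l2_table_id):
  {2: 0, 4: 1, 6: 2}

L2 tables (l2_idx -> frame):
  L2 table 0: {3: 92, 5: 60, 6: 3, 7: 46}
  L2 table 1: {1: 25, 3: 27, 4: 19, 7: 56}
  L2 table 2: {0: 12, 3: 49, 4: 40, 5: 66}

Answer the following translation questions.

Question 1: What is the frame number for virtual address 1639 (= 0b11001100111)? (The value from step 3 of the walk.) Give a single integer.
vaddr = 1639: l1_idx=6, l2_idx=3
L1[6] = 2; L2[2][3] = 49

Answer: 49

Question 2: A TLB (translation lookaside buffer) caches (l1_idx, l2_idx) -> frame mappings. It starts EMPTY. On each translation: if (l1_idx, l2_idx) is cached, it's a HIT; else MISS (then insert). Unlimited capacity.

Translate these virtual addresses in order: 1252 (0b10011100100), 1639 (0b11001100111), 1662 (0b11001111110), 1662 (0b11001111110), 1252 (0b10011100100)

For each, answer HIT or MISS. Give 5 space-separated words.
Answer: MISS MISS HIT HIT HIT

Derivation:
vaddr=1252: (4,7) not in TLB -> MISS, insert
vaddr=1639: (6,3) not in TLB -> MISS, insert
vaddr=1662: (6,3) in TLB -> HIT
vaddr=1662: (6,3) in TLB -> HIT
vaddr=1252: (4,7) in TLB -> HIT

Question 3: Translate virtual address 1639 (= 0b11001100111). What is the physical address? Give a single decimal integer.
vaddr = 1639 = 0b11001100111
Split: l1_idx=6, l2_idx=3, offset=7
L1[6] = 2
L2[2][3] = 49
paddr = 49 * 32 + 7 = 1575

Answer: 1575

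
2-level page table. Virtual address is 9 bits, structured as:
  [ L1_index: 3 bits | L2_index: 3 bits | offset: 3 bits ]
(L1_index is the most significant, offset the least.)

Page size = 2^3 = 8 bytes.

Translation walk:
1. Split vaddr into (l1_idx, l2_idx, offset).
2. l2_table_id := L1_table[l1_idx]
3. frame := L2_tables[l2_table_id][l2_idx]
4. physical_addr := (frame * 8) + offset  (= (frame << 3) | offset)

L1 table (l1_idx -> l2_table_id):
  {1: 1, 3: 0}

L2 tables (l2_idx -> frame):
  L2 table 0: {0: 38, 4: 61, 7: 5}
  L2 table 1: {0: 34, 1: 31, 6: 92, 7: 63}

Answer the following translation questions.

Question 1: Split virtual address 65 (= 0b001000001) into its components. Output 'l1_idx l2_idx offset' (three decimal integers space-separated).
vaddr = 65 = 0b001000001
  top 3 bits -> l1_idx = 1
  next 3 bits -> l2_idx = 0
  bottom 3 bits -> offset = 1

Answer: 1 0 1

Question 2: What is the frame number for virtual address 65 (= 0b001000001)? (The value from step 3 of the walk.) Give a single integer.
vaddr = 65: l1_idx=1, l2_idx=0
L1[1] = 1; L2[1][0] = 34

Answer: 34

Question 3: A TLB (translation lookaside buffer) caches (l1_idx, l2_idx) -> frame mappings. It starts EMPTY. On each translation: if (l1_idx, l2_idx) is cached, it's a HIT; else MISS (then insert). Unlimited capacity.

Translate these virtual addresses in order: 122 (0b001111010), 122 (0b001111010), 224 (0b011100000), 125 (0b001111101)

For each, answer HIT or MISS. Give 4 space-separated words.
Answer: MISS HIT MISS HIT

Derivation:
vaddr=122: (1,7) not in TLB -> MISS, insert
vaddr=122: (1,7) in TLB -> HIT
vaddr=224: (3,4) not in TLB -> MISS, insert
vaddr=125: (1,7) in TLB -> HIT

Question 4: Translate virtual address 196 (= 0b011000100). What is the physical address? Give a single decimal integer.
Answer: 308

Derivation:
vaddr = 196 = 0b011000100
Split: l1_idx=3, l2_idx=0, offset=4
L1[3] = 0
L2[0][0] = 38
paddr = 38 * 8 + 4 = 308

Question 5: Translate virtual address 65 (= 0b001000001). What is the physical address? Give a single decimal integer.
vaddr = 65 = 0b001000001
Split: l1_idx=1, l2_idx=0, offset=1
L1[1] = 1
L2[1][0] = 34
paddr = 34 * 8 + 1 = 273

Answer: 273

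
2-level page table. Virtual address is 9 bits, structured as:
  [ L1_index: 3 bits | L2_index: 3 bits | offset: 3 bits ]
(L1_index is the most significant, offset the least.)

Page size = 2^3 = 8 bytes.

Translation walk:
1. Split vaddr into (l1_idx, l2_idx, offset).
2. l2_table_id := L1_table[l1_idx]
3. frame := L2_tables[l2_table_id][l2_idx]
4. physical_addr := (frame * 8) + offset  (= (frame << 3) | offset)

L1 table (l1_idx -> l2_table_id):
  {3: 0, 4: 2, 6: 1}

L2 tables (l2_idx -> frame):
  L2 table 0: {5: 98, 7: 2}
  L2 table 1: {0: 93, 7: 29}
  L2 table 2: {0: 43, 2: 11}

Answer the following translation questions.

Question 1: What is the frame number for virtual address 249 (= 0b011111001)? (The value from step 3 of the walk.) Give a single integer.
Answer: 2

Derivation:
vaddr = 249: l1_idx=3, l2_idx=7
L1[3] = 0; L2[0][7] = 2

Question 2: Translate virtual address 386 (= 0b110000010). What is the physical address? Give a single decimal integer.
vaddr = 386 = 0b110000010
Split: l1_idx=6, l2_idx=0, offset=2
L1[6] = 1
L2[1][0] = 93
paddr = 93 * 8 + 2 = 746

Answer: 746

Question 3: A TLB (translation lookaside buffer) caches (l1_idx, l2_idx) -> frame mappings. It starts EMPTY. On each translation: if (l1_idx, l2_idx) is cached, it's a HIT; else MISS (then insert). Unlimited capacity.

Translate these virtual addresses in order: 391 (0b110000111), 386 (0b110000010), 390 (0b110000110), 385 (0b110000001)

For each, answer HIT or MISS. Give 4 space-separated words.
vaddr=391: (6,0) not in TLB -> MISS, insert
vaddr=386: (6,0) in TLB -> HIT
vaddr=390: (6,0) in TLB -> HIT
vaddr=385: (6,0) in TLB -> HIT

Answer: MISS HIT HIT HIT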